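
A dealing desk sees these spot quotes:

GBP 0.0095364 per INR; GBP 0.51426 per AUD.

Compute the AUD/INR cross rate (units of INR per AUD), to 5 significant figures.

AUD/INR = 53.926

1 AUD × 0.51426 = 0.51426 GBP
0.51426 GBP ÷ 0.0095364 = 53.926 INR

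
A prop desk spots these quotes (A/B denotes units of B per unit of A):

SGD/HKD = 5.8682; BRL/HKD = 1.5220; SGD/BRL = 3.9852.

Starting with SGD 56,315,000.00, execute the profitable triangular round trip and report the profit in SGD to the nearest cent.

Profitable loop is SGD → BRL → HKD → SGD:
SGD 56,315,000.00 × 3.9852 = BRL 224,426,538.00
BRL 224,426,538.00 × 1.5220 = HKD 341,577,190.84
HKD 341,577,190.84 ÷ 5.8682 = SGD 58,208,171.30
Profit = SGD 58,208,171.30 − SGD 56,315,000.00

Profit: SGD 1,893,171.30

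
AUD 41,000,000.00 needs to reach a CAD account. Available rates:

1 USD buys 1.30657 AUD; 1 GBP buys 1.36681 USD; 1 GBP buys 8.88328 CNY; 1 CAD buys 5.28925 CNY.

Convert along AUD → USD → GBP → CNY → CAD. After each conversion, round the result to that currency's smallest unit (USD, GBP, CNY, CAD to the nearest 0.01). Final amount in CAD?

CAD 38,558,691.14

AUD 41,000,000.00 ÷ 1.30657 = USD 31,379,872.49
USD 31,379,872.49 ÷ 1.36681 = GBP 22,958,474.47
GBP 22,958,474.47 × 8.88328 = CNY 203,946,557.09
CNY 203,946,557.09 ÷ 5.28925 = CAD 38,558,691.14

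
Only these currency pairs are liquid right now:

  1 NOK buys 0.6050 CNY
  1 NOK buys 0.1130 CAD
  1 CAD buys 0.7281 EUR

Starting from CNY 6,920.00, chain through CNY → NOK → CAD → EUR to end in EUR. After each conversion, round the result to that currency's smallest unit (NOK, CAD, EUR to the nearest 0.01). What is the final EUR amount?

CNY 6,920.00 ÷ 0.6050 = NOK 11,438.02
NOK 11,438.02 × 0.1130 = CAD 1,292.50
CAD 1,292.50 × 0.7281 = EUR 941.07

EUR 941.07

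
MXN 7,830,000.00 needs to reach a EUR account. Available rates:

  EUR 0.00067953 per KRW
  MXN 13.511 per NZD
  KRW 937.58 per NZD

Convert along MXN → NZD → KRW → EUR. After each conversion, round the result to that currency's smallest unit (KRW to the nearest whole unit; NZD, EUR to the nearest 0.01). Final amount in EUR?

EUR 369,225.12

MXN 7,830,000.00 ÷ 13.511 = NZD 579,527.79
NZD 579,527.79 × 937.58 = KRW 543,353,665
KRW 543,353,665 × 0.00067953 = EUR 369,225.12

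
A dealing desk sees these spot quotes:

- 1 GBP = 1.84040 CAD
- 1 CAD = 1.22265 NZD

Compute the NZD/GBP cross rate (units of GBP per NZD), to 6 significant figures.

1 NZD ÷ 1.22265 = 0.817896 CAD
0.817896 CAD ÷ 1.84040 = 0.444412 GBP

NZD/GBP = 0.444412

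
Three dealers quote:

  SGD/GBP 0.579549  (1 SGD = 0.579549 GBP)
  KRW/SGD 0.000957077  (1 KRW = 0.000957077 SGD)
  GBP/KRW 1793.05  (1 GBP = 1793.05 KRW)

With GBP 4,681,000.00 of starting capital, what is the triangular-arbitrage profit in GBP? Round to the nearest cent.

Profit: GBP 25,620.70

Profitable loop is GBP → SGD → KRW → GBP:
GBP 4,681,000.00 ÷ 0.579549 = SGD 8,076,970.20
SGD 8,076,970.20 ÷ 0.000957077 = KRW 8,439,206,245
KRW 8,439,206,245 ÷ 1793.05 = GBP 4,706,620.70
Profit = GBP 4,706,620.70 − GBP 4,681,000.00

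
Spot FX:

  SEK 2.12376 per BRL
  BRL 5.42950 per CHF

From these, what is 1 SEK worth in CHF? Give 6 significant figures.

1 SEK ÷ 2.12376 = 0.470863 BRL
0.470863 BRL ÷ 5.42950 = 0.0867231 CHF

SEK/CHF = 0.0867231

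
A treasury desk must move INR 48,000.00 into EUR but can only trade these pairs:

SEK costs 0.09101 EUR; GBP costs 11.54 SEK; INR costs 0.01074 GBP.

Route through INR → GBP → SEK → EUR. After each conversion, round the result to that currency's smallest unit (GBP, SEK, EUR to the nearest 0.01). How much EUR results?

INR 48,000.00 × 0.01074 = GBP 515.52
GBP 515.52 × 11.54 = SEK 5,949.10
SEK 5,949.10 × 0.09101 = EUR 541.43

EUR 541.43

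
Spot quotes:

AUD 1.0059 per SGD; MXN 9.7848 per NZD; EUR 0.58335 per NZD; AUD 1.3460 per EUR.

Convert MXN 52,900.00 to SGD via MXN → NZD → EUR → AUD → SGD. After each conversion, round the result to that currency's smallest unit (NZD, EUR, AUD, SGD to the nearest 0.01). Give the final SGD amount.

MXN 52,900.00 ÷ 9.7848 = NZD 5,406.34
NZD 5,406.34 × 0.58335 = EUR 3,153.79
EUR 3,153.79 × 1.3460 = AUD 4,245.00
AUD 4,245.00 ÷ 1.0059 = SGD 4,220.10

SGD 4,220.10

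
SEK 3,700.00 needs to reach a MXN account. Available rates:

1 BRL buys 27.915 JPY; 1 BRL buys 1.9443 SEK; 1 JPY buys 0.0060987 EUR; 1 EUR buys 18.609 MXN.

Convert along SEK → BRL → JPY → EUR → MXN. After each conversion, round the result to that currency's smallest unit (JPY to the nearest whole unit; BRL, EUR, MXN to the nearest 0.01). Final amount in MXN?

SEK 3,700.00 ÷ 1.9443 = BRL 1,903.00
BRL 1,903.00 × 27.915 = JPY 53,122
JPY 53,122 × 0.0060987 = EUR 323.98
EUR 323.98 × 18.609 = MXN 6,028.94

MXN 6,028.94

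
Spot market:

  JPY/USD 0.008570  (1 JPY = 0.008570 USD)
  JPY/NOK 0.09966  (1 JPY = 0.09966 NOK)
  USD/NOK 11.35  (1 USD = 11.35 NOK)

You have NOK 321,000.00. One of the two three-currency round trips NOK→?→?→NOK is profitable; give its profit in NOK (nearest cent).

Profitable loop is NOK → USD → JPY → NOK:
NOK 321,000.00 ÷ 11.35 = USD 28,281.94
USD 28,281.94 ÷ 0.008570 = JPY 3,300,109
JPY 3,300,109 × 0.09966 = NOK 328,888.91
Profit = NOK 328,888.91 − NOK 321,000.00

Profit: NOK 7,888.91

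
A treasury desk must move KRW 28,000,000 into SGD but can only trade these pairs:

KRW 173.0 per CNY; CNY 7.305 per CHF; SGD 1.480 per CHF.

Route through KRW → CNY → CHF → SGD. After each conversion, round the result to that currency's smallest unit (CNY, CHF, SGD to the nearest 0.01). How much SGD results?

KRW 28,000,000 ÷ 173.0 = CNY 161,849.71
CNY 161,849.71 ÷ 7.305 = CHF 22,156.02
CHF 22,156.02 × 1.480 = SGD 32,790.91

SGD 32,790.91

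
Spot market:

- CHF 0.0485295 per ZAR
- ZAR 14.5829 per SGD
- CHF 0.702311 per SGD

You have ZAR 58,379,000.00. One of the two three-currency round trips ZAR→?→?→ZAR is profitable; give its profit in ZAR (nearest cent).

Profit: ZAR 448,026.29

Profitable loop is ZAR → CHF → SGD → ZAR:
ZAR 58,379,000.00 × 0.0485295 = CHF 2,833,103.68
CHF 2,833,103.68 ÷ 0.702311 = SGD 4,033,973.10
SGD 4,033,973.10 × 14.5829 = ZAR 58,827,026.29
Profit = ZAR 58,827,026.29 − ZAR 58,379,000.00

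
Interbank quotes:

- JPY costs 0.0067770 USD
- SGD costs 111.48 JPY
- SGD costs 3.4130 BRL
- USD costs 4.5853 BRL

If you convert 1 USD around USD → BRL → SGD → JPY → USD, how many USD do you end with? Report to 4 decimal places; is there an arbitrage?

1.0150 (arbitrage exists)

Around USD → BRL → SGD → JPY → USD: 1 × 4.5853 ÷ 3.4130 × 111.48 × 0.0067770 = 1.015000
Product > 1; profitable direction is USD → BRL → SGD → JPY → USD.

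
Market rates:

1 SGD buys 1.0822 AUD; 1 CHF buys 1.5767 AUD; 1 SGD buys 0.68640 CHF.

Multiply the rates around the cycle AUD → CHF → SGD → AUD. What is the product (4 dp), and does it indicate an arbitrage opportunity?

1.0000 (no arbitrage)

Around AUD → CHF → SGD → AUD: 1 ÷ 1.5767 ÷ 0.68640 × 1.0822 = 0.999957
Product ≈ 1 (deviation 0.004%, within rounding noise).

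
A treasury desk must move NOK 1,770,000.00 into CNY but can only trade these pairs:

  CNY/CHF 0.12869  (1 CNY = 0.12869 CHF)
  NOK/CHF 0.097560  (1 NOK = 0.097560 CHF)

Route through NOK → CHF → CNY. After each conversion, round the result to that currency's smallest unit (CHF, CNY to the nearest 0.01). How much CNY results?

CNY 1,341,838.53

NOK 1,770,000.00 × 0.097560 = CHF 172,681.20
CHF 172,681.20 ÷ 0.12869 = CNY 1,341,838.53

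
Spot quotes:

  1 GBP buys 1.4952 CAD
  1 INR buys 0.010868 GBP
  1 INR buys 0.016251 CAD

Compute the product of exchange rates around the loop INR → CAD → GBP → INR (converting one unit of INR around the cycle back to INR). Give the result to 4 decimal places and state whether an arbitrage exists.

Around INR → CAD → GBP → INR: 1 × 0.016251 ÷ 1.4952 ÷ 0.010868 = 1.000072
Product ≈ 1 (deviation 0.007%, within rounding noise).

1.0001 (no arbitrage)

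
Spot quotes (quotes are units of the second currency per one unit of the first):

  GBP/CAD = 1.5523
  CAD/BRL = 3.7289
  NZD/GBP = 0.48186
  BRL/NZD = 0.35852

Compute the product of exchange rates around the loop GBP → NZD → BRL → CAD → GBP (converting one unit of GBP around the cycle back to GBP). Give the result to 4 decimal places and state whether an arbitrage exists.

1.0000 (no arbitrage)

Around GBP → NZD → BRL → CAD → GBP: 1 ÷ 0.48186 ÷ 0.35852 ÷ 3.7289 ÷ 1.5523 = 1.000022
Product ≈ 1 (deviation 0.002%, within rounding noise).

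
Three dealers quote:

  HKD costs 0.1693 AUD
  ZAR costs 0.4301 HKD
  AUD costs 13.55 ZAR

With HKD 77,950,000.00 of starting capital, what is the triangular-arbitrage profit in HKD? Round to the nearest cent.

Profitable loop is HKD → ZAR → AUD → HKD:
HKD 77,950,000.00 ÷ 0.4301 = ZAR 181,236,921.65
ZAR 181,236,921.65 ÷ 13.55 = AUD 13,375,418.57
AUD 13,375,418.57 ÷ 0.1693 = HKD 79,004,244.37
Profit = HKD 79,004,244.37 − HKD 77,950,000.00

Profit: HKD 1,054,244.37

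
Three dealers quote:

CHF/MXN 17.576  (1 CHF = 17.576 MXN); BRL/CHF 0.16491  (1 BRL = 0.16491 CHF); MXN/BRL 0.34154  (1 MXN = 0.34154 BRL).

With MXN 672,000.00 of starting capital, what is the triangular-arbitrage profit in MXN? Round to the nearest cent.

Profit: MXN 6,829.43

Profitable loop is MXN → CHF → BRL → MXN:
MXN 672,000.00 ÷ 17.576 = CHF 38,233.96
CHF 38,233.96 ÷ 0.16491 = BRL 231,847.40
BRL 231,847.40 ÷ 0.34154 = MXN 678,829.43
Profit = MXN 678,829.43 − MXN 672,000.00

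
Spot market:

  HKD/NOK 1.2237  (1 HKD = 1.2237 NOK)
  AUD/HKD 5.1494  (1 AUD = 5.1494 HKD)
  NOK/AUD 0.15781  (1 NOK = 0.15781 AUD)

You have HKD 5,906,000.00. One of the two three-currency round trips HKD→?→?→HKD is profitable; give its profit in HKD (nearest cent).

Profit: HKD 33,191.57

Profitable loop is HKD → AUD → NOK → HKD:
HKD 5,906,000.00 ÷ 5.1494 = AUD 1,146,929.74
AUD 1,146,929.74 ÷ 0.15781 = NOK 7,267,788.73
NOK 7,267,788.73 ÷ 1.2237 = HKD 5,939,191.57
Profit = HKD 5,939,191.57 − HKD 5,906,000.00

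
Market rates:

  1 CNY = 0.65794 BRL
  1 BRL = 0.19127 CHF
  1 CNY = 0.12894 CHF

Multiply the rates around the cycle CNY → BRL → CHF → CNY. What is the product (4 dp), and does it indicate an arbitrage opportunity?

Around CNY → BRL → CHF → CNY: 1 × 0.65794 × 0.19127 ÷ 0.12894 = 0.975990
Product < 1; profitable direction is CNY → CHF → BRL → CNY.

0.9760 (arbitrage exists)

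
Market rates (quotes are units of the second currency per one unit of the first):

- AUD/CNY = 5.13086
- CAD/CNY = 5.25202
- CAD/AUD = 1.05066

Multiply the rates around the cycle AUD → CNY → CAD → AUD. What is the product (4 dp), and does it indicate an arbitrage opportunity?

1.0264 (arbitrage exists)

Around AUD → CNY → CAD → AUD: 1 × 5.13086 ÷ 5.25202 × 1.05066 = 1.026422
Product > 1; profitable direction is AUD → CNY → CAD → AUD.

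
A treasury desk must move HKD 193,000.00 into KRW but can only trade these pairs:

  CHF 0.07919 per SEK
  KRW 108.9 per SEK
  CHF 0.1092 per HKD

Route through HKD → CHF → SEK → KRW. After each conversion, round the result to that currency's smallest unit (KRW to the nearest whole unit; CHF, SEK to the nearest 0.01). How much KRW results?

KRW 28,982,609

HKD 193,000.00 × 0.1092 = CHF 21,075.60
CHF 21,075.60 ÷ 0.07919 = SEK 266,139.66
SEK 266,139.66 × 108.9 = KRW 28,982,609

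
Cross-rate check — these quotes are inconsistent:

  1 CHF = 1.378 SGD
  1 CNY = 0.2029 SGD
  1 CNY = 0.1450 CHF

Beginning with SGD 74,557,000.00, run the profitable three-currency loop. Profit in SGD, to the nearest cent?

Profit: SGD 1,153,001.00

Profitable loop is SGD → CHF → CNY → SGD:
SGD 74,557,000.00 ÷ 1.378 = CHF 54,105,224.96
CHF 54,105,224.96 ÷ 0.1450 = CNY 373,139,482.51
CNY 373,139,482.51 × 0.2029 = SGD 75,710,001.00
Profit = SGD 75,710,001.00 − SGD 74,557,000.00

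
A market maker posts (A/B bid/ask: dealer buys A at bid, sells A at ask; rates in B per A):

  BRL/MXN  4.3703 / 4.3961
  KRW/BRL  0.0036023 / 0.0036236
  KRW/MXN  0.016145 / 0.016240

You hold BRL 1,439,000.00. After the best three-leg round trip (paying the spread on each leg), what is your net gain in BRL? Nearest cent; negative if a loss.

Net profit: BRL 19,448.27

Best loop BRL → KRW → MXN → BRL:
BRL 1,439,000.00 ÷ 0.0036236 (buy KRW at ask) = KRW 397,118,887
KRW 397,118,887 × 0.016145 (sell KRW at bid) = MXN 6,411,484.44
MXN 6,411,484.44 ÷ 4.3961 (buy BRL at ask) = BRL 1,458,448.27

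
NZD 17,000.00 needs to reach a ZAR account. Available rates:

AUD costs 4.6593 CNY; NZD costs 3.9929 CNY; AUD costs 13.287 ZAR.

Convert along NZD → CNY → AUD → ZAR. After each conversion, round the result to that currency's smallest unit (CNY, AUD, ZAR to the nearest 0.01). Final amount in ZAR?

NZD 17,000.00 × 3.9929 = CNY 67,879.30
CNY 67,879.30 ÷ 4.6593 = AUD 14,568.56
AUD 14,568.56 × 13.287 = ZAR 193,572.46

ZAR 193,572.46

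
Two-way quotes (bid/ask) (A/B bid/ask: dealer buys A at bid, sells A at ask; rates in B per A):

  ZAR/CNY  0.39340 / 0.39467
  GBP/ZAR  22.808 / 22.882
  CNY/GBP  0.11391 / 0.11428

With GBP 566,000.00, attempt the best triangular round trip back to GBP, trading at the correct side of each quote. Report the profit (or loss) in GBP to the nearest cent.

Net profit: GBP 12,495.31

Best loop GBP → ZAR → CNY → GBP:
GBP 566,000.00 × 22.808 (sell GBP at bid) = ZAR 12,909,328.00
ZAR 12,909,328.00 × 0.39340 (sell ZAR at bid) = CNY 5,078,529.64
CNY 5,078,529.64 × 0.11391 (sell CNY at bid) = GBP 578,495.31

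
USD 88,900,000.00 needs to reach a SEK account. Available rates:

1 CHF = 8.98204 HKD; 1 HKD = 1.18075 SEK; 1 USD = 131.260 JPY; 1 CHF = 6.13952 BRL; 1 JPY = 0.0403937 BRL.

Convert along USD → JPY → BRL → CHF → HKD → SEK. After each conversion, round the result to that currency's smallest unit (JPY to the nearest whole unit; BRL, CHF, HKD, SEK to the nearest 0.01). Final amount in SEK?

SEK 814,228,532.73

USD 88,900,000.00 × 131.260 = JPY 11,669,014,000
JPY 11,669,014,000 × 0.0403937 = BRL 471,354,650.81
BRL 471,354,650.81 ÷ 6.13952 = CHF 76,773,860.30
CHF 76,773,860.30 × 8.98204 = HKD 689,585,884.17
HKD 689,585,884.17 × 1.18075 = SEK 814,228,532.73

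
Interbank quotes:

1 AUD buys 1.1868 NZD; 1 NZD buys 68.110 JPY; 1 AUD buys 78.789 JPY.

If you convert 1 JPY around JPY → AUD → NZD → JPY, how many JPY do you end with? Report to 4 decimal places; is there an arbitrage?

1.0259 (arbitrage exists)

Around JPY → AUD → NZD → JPY: 1 ÷ 78.789 × 1.1868 × 68.110 = 1.025942
Product > 1; profitable direction is JPY → AUD → NZD → JPY.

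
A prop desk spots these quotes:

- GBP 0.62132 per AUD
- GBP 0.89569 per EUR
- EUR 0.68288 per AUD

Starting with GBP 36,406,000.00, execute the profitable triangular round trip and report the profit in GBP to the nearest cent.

Profitable loop is GBP → EUR → AUD → GBP:
GBP 36,406,000.00 ÷ 0.89569 = EUR 40,645,759.14
EUR 40,645,759.14 ÷ 0.68288 = AUD 59,521,085.89
AUD 59,521,085.89 × 0.62132 = GBP 36,981,641.09
Profit = GBP 36,981,641.09 − GBP 36,406,000.00

Profit: GBP 575,641.09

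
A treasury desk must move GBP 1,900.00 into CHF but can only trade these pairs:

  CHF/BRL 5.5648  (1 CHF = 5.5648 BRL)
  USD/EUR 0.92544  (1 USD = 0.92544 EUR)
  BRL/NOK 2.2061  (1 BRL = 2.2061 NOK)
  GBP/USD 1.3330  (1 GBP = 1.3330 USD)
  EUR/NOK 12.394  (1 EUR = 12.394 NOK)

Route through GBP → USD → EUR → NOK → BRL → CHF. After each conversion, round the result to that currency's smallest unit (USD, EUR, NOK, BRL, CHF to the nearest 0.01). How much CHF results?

GBP 1,900.00 × 1.3330 = USD 2,532.70
USD 2,532.70 × 0.92544 = EUR 2,343.86
EUR 2,343.86 × 12.394 = NOK 29,049.80
NOK 29,049.80 ÷ 2.2061 = BRL 13,167.94
BRL 13,167.94 ÷ 5.5648 = CHF 2,366.29

CHF 2,366.29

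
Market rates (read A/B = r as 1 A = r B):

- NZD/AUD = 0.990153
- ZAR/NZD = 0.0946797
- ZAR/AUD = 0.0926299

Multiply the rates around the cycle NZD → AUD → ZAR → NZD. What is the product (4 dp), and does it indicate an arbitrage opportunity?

Around NZD → AUD → ZAR → NZD: 1 × 0.990153 ÷ 0.0926299 × 0.0946797 = 1.012064
Product > 1; profitable direction is NZD → AUD → ZAR → NZD.

1.0121 (arbitrage exists)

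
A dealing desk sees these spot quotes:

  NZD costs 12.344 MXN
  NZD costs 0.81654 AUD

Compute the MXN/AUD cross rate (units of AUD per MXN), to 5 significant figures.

MXN/AUD = 0.066149

1 MXN ÷ 12.344 = 0.081011 NZD
0.081011 NZD × 0.81654 = 0.0661487 AUD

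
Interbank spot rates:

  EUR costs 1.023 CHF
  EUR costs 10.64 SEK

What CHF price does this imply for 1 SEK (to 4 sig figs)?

SEK/CHF = 0.09615

1 SEK ÷ 10.64 = 0.093985 EUR
0.093985 EUR × 1.023 = 0.0961466 CHF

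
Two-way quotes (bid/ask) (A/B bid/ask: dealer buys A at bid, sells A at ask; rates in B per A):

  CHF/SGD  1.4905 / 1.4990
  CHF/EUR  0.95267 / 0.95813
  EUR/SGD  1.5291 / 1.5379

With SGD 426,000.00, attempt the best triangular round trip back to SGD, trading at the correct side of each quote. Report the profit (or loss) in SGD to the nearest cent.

Net profit: SGD 4,912.45

Best loop SGD → EUR → CHF → SGD:
SGD 426,000.00 ÷ 1.5379 (buy EUR at ask) = EUR 277,001.11
EUR 277,001.11 ÷ 0.95813 (buy CHF at ask) = CHF 289,105.97
CHF 289,105.97 × 1.4905 (sell CHF at bid) = SGD 430,912.45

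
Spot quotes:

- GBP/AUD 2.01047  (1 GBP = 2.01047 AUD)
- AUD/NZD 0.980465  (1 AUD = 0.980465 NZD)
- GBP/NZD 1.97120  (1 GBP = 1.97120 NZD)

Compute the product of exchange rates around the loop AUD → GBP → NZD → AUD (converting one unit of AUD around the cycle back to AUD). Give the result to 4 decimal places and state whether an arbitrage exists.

Around AUD → GBP → NZD → AUD: 1 ÷ 2.01047 × 1.97120 ÷ 0.980465 = 1.000002
Product ≈ 1 (deviation 0.000%, within rounding noise).

1.0000 (no arbitrage)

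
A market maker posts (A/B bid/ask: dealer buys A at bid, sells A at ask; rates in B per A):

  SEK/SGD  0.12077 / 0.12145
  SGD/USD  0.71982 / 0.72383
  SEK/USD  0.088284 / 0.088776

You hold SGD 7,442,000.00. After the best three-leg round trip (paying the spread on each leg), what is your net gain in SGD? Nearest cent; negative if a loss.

Net profit: SGD 31,732.85

Best loop SGD → SEK → USD → SGD:
SGD 7,442,000.00 ÷ 0.12145 (buy SEK at ask) = SEK 61,276,245.37
SEK 61,276,245.37 × 0.088284 (sell SEK at bid) = USD 5,409,712.05
USD 5,409,712.05 ÷ 0.72383 (buy SGD at ask) = SGD 7,473,732.85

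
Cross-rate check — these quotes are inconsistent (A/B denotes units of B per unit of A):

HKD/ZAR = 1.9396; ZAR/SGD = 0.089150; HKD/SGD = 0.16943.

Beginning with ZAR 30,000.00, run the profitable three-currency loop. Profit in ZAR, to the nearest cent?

Profitable loop is ZAR → SGD → HKD → ZAR:
ZAR 30,000.00 × 0.089150 = SGD 2,674.50
SGD 2,674.50 ÷ 0.16943 = HKD 15,785.28
HKD 15,785.28 × 1.9396 = ZAR 30,617.13
Profit = ZAR 30,617.13 − ZAR 30,000.00

Profit: ZAR 617.13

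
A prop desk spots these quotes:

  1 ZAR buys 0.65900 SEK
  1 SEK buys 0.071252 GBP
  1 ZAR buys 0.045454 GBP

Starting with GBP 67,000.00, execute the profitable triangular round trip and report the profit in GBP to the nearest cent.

Profit: GBP 2,212.60

Profitable loop is GBP → ZAR → SEK → GBP:
GBP 67,000.00 ÷ 0.045454 = ZAR 1,474,017.69
ZAR 1,474,017.69 × 0.65900 = SEK 971,377.66
SEK 971,377.66 × 0.071252 = GBP 69,212.60
Profit = GBP 69,212.60 − GBP 67,000.00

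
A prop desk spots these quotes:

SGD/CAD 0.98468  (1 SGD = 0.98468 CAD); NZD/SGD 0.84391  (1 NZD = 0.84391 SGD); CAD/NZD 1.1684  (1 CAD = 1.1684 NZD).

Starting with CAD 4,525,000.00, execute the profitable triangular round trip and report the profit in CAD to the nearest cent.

Profitable loop is CAD → SGD → NZD → CAD:
CAD 4,525,000.00 ÷ 0.98468 = SGD 4,595,401.55
SGD 4,595,401.55 ÷ 0.84391 = NZD 5,445,369.24
NZD 5,445,369.24 ÷ 1.1684 = CAD 4,660,535.12
Profit = CAD 4,660,535.12 − CAD 4,525,000.00

Profit: CAD 135,535.12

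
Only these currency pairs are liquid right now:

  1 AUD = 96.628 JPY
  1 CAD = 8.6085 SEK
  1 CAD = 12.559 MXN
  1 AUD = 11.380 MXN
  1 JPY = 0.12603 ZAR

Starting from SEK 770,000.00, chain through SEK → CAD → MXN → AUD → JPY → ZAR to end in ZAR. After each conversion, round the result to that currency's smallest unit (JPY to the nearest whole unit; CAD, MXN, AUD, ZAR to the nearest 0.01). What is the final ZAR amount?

SEK 770,000.00 ÷ 8.6085 = CAD 89,446.48
CAD 89,446.48 × 12.559 = MXN 1,123,358.34
MXN 1,123,358.34 ÷ 11.380 = AUD 98,713.39
AUD 98,713.39 × 96.628 = JPY 9,538,477
JPY 9,538,477 × 0.12603 = ZAR 1,202,134.26

ZAR 1,202,134.26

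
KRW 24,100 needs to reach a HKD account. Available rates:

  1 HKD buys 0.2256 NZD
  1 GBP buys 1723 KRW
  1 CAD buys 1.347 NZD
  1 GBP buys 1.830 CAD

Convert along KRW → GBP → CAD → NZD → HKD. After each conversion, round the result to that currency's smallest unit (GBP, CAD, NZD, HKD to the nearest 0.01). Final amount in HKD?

HKD 152.84

KRW 24,100 ÷ 1723 = GBP 13.99
GBP 13.99 × 1.830 = CAD 25.60
CAD 25.60 × 1.347 = NZD 34.48
NZD 34.48 ÷ 0.2256 = HKD 152.84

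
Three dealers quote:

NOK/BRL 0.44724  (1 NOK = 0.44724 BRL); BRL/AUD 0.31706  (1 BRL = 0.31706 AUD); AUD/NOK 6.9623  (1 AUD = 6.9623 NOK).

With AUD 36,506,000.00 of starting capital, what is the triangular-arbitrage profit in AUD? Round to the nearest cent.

Profitable loop is AUD → BRL → NOK → AUD:
AUD 36,506,000.00 ÷ 0.31706 = BRL 115,139,090.39
BRL 115,139,090.39 ÷ 0.44724 = NOK 257,443,632.93
NOK 257,443,632.93 ÷ 6.9623 = AUD 36,976,808.37
Profit = AUD 36,976,808.37 − AUD 36,506,000.00

Profit: AUD 470,808.37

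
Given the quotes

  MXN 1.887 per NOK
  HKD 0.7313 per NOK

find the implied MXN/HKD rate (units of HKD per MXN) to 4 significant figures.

MXN/HKD = 0.3875

1 MXN ÷ 1.887 = 0.529942 NOK
0.529942 NOK × 0.7313 = 0.387546 HKD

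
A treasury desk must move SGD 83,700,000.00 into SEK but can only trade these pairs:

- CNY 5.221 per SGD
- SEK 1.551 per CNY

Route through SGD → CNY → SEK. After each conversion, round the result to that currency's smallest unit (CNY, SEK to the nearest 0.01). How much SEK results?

SEK 677,783,432.70

SGD 83,700,000.00 × 5.221 = CNY 436,997,700.00
CNY 436,997,700.00 × 1.551 = SEK 677,783,432.70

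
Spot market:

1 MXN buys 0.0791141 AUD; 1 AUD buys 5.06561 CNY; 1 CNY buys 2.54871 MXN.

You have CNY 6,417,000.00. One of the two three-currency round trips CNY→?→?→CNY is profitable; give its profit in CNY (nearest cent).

Profit: CNY 137,477.92

Profitable loop is CNY → MXN → AUD → CNY:
CNY 6,417,000.00 × 2.54871 = MXN 16,355,072.07
MXN 16,355,072.07 × 0.0791141 = AUD 1,293,916.81
AUD 1,293,916.81 × 5.06561 = CNY 6,554,477.92
Profit = CNY 6,554,477.92 − CNY 6,417,000.00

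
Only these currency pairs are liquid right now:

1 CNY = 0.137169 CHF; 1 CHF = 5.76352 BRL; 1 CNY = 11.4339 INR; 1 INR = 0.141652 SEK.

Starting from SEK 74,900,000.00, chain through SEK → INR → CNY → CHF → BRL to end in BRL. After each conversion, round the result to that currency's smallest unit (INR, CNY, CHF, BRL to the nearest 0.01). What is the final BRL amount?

SEK 74,900,000.00 ÷ 0.141652 = INR 528,760,624.63
INR 528,760,624.63 ÷ 11.4339 = CNY 46,244,992.93
CNY 46,244,992.93 × 0.137169 = CHF 6,343,379.44
CHF 6,343,379.44 × 5.76352 = BRL 36,560,194.27

BRL 36,560,194.27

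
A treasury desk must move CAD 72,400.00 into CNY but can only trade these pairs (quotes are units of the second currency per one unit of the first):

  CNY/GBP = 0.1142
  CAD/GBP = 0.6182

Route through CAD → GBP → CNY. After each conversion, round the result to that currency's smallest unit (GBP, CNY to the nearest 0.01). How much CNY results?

CAD 72,400.00 × 0.6182 = GBP 44,757.68
GBP 44,757.68 ÷ 0.1142 = CNY 391,923.64

CNY 391,923.64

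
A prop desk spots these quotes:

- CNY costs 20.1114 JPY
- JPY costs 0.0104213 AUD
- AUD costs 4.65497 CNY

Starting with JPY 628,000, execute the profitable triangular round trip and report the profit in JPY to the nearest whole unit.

Profitable loop is JPY → CNY → AUD → JPY:
JPY 628,000 ÷ 20.1114 = CNY 31,226.07
CNY 31,226.07 ÷ 4.65497 = AUD 6,708.11
AUD 6,708.11 ÷ 0.0104213 = JPY 643,693
Profit = JPY 643,693 − JPY 628,000

Profit: JPY 15,693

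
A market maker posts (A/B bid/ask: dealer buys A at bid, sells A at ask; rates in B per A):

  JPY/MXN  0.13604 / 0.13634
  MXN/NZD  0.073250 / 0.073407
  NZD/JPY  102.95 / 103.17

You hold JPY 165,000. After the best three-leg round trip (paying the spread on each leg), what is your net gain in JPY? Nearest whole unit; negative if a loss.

Net profit: JPY 4,272

Best loop JPY → MXN → NZD → JPY:
JPY 165,000 × 0.13604 (sell JPY at bid) = MXN 22,446.60
MXN 22,446.60 × 0.073250 (sell MXN at bid) = NZD 1,644.21
NZD 1,644.21 × 102.95 (sell NZD at bid) = JPY 169,272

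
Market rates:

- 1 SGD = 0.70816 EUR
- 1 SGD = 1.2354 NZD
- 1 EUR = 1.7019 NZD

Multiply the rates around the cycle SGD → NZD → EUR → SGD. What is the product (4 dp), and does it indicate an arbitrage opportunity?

1.0250 (arbitrage exists)

Around SGD → NZD → EUR → SGD: 1 × 1.2354 ÷ 1.7019 ÷ 0.70816 = 1.025043
Product > 1; profitable direction is SGD → NZD → EUR → SGD.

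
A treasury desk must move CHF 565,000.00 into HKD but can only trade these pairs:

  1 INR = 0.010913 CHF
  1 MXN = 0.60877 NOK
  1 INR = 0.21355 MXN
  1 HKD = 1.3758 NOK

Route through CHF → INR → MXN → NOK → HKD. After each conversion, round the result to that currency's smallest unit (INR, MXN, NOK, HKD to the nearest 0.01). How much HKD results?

CHF 565,000.00 ÷ 0.010913 = INR 51,773,114.63
INR 51,773,114.63 × 0.21355 = MXN 11,056,148.63
MXN 11,056,148.63 × 0.60877 = NOK 6,730,651.60
NOK 6,730,651.60 ÷ 1.3758 = HKD 4,892,172.99

HKD 4,892,172.99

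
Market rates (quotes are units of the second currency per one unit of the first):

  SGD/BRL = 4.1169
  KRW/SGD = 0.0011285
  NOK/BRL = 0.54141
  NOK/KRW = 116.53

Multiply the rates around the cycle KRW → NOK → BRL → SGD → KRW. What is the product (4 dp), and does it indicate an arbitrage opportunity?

1.0000 (no arbitrage)

Around KRW → NOK → BRL → SGD → KRW: 1 ÷ 116.53 × 0.54141 ÷ 4.1169 ÷ 0.0011285 = 1.000038
Product ≈ 1 (deviation 0.004%, within rounding noise).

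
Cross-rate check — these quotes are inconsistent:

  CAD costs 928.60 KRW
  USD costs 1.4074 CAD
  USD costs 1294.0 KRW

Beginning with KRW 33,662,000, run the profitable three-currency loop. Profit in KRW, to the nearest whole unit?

Profitable loop is KRW → USD → CAD → KRW:
KRW 33,662,000 ÷ 1294.0 = USD 26,013.91
USD 26,013.91 × 1.4074 = CAD 36,611.98
CAD 36,611.98 × 928.60 = KRW 33,997,882
Profit = KRW 33,997,882 − KRW 33,662,000

Profit: KRW 335,882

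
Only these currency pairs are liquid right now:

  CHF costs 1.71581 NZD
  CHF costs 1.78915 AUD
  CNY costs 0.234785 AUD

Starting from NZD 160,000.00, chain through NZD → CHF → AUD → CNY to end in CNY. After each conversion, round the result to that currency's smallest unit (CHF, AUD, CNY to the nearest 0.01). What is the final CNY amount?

NZD 160,000.00 ÷ 1.71581 = CHF 93,250.42
CHF 93,250.42 × 1.78915 = AUD 166,838.99
AUD 166,838.99 ÷ 0.234785 = CNY 710,603.28

CNY 710,603.28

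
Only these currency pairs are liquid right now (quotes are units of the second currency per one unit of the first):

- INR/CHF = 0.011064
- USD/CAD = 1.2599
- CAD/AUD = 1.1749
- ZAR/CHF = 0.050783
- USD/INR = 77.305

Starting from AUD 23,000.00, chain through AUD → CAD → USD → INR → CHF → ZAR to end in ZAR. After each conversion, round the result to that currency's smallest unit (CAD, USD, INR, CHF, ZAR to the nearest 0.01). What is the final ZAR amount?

ZAR 261,692.89

AUD 23,000.00 ÷ 1.1749 = CAD 19,576.13
CAD 19,576.13 ÷ 1.2599 = USD 15,537.84
USD 15,537.84 × 77.305 = INR 1,201,152.72
INR 1,201,152.72 × 0.011064 = CHF 13,289.55
CHF 13,289.55 ÷ 0.050783 = ZAR 261,692.89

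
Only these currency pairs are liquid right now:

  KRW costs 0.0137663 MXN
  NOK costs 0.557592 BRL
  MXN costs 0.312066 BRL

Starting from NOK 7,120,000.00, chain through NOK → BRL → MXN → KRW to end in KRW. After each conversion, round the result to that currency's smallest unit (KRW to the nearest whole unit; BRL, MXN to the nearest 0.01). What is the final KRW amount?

KRW 924,129,521

NOK 7,120,000.00 × 0.557592 = BRL 3,970,055.04
BRL 3,970,055.04 ÷ 0.312066 = MXN 12,721,844.23
MXN 12,721,844.23 ÷ 0.0137663 = KRW 924,129,521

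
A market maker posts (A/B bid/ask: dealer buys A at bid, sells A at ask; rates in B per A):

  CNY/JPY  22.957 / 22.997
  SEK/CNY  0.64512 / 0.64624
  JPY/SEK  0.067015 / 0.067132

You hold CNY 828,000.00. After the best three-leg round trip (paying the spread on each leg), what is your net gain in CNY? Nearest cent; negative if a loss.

Best loop CNY → SEK → JPY → CNY:
CNY 828,000.00 ÷ 0.64624 (buy SEK at ask) = SEK 1,281,257.74
SEK 1,281,257.74 ÷ 0.067132 (buy JPY at ask) = JPY 19,085,648
JPY 19,085,648 ÷ 22.997 (buy CNY at ask) = CNY 829,919.04

Net profit: CNY 1,919.04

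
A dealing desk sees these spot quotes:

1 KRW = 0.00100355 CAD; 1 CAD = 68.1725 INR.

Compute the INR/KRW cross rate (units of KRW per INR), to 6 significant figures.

1 INR ÷ 68.1725 = 0.0146687 CAD
0.0146687 CAD ÷ 0.00100355 = 14.6168 KRW

INR/KRW = 14.6168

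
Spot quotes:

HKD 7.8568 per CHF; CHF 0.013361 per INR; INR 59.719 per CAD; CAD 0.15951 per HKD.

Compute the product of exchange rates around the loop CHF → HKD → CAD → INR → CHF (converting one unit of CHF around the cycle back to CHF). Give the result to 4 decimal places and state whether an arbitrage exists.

1.0000 (no arbitrage)

Around CHF → HKD → CAD → INR → CHF: 1 × 7.8568 × 0.15951 × 59.719 × 0.013361 = 0.999966
Product ≈ 1 (deviation 0.003%, within rounding noise).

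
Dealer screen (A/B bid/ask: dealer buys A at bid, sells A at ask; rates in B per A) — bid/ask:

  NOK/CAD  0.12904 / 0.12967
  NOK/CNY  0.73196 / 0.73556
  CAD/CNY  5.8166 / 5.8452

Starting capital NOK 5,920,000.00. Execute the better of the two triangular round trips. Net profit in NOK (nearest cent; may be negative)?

Best loop NOK → CAD → CNY → NOK:
NOK 5,920,000.00 × 0.12904 (sell NOK at bid) = CAD 763,916.80
CAD 763,916.80 × 5.8166 (sell CAD at bid) = CNY 4,443,398.46
CNY 4,443,398.46 ÷ 0.73556 (buy NOK at ask) = NOK 6,040,837.54

Net profit: NOK 120,837.54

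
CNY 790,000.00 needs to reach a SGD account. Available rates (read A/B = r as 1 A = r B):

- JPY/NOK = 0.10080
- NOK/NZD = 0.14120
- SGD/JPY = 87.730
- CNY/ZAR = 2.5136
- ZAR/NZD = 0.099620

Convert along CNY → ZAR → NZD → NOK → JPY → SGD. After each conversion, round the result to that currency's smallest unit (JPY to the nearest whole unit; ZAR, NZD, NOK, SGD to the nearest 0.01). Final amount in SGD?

SGD 158,426.00

CNY 790,000.00 × 2.5136 = ZAR 1,985,744.00
ZAR 1,985,744.00 × 0.099620 = NZD 197,819.82
NZD 197,819.82 ÷ 0.14120 = NOK 1,400,990.23
NOK 1,400,990.23 ÷ 0.10080 = JPY 13,898,713
JPY 13,898,713 ÷ 87.730 = SGD 158,426.00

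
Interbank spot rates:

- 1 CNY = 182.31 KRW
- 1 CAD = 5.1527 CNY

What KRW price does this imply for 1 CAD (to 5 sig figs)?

CAD/KRW = 939.39

1 CAD × 5.1527 = 5.1527 CNY
5.1527 CNY × 182.31 = 939.389 KRW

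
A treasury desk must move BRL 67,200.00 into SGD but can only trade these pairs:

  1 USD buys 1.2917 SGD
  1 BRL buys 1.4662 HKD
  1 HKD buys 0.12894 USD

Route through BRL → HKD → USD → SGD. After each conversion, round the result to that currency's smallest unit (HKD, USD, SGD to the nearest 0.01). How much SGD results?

BRL 67,200.00 × 1.4662 = HKD 98,528.64
HKD 98,528.64 × 0.12894 = USD 12,704.28
USD 12,704.28 × 1.2917 = SGD 16,410.12

SGD 16,410.12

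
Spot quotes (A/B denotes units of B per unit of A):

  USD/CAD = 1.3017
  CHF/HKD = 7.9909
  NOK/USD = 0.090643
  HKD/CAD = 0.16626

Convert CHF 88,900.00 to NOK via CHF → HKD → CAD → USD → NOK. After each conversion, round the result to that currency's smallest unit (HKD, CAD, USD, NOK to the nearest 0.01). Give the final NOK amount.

CHF 88,900.00 × 7.9909 = HKD 710,391.01
HKD 710,391.01 × 0.16626 = CAD 118,109.61
CAD 118,109.61 ÷ 1.3017 = USD 90,734.89
USD 90,734.89 ÷ 0.090643 = NOK 1,001,013.76

NOK 1,001,013.76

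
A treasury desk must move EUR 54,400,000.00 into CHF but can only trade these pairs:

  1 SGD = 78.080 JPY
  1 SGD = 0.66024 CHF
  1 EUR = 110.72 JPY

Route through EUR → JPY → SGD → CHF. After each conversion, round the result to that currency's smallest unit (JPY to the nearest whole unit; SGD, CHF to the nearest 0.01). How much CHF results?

CHF 50,931,563.02

EUR 54,400,000.00 × 110.72 = JPY 6,023,168,000
JPY 6,023,168,000 ÷ 78.080 = SGD 77,140,983.61
SGD 77,140,983.61 × 0.66024 = CHF 50,931,563.02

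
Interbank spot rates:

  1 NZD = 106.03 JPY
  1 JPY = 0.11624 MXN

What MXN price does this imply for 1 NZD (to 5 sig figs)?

1 NZD × 106.03 = 106.03 JPY
106.03 JPY × 0.11624 = 12.3249 MXN

NZD/MXN = 12.325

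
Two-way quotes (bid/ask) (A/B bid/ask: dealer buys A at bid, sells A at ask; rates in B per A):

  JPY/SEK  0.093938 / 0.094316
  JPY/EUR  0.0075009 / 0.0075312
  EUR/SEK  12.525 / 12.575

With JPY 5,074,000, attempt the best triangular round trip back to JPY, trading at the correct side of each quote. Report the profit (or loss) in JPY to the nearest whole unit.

Best loop JPY → EUR → SEK → JPY:
JPY 5,074,000 × 0.0075009 (sell JPY at bid) = EUR 38,059.57
EUR 38,059.57 × 12.525 (sell EUR at bid) = SEK 476,696.07
SEK 476,696.07 ÷ 0.094316 (buy JPY at ask) = JPY 5,054,244

Net result: JPY -19,756 (no profitable arbitrage after spreads)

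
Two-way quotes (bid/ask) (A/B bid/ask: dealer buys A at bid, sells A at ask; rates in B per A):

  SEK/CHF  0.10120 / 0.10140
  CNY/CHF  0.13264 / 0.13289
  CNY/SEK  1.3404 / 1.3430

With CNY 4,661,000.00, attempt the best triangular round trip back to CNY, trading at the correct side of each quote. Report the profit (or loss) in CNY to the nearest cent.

Best loop CNY → SEK → CHF → CNY:
CNY 4,661,000.00 × 1.3404 (sell CNY at bid) = SEK 6,247,604.40
SEK 6,247,604.40 × 0.10120 (sell SEK at bid) = CHF 632,257.57
CHF 632,257.57 ÷ 0.13289 (buy CNY at ask) = CNY 4,757,751.26

Net profit: CNY 96,751.26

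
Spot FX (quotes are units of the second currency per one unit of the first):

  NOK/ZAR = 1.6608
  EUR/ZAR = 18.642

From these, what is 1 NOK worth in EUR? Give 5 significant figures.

1 NOK × 1.6608 = 1.6608 ZAR
1.6608 ZAR ÷ 18.642 = 0.0890892 EUR

NOK/EUR = 0.089089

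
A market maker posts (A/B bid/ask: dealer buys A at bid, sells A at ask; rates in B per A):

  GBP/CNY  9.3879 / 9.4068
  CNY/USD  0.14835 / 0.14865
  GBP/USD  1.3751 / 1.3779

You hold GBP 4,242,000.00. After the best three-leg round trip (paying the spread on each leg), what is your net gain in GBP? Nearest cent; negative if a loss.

Best loop GBP → CNY → USD → GBP:
GBP 4,242,000.00 × 9.3879 (sell GBP at bid) = CNY 39,823,471.80
CNY 39,823,471.80 × 0.14835 (sell CNY at bid) = USD 5,907,812.04
USD 5,907,812.04 ÷ 1.3779 (buy GBP at ask) = GBP 4,287,547.75

Net profit: GBP 45,547.75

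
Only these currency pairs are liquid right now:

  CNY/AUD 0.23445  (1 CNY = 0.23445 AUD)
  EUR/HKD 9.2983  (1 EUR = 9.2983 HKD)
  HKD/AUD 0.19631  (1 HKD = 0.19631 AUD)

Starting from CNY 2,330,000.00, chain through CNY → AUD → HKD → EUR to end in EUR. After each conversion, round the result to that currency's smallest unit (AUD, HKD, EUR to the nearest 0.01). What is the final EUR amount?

CNY 2,330,000.00 × 0.23445 = AUD 546,268.50
AUD 546,268.50 ÷ 0.19631 = HKD 2,782,683.00
HKD 2,782,683.00 ÷ 9.2983 = EUR 299,267.93

EUR 299,267.93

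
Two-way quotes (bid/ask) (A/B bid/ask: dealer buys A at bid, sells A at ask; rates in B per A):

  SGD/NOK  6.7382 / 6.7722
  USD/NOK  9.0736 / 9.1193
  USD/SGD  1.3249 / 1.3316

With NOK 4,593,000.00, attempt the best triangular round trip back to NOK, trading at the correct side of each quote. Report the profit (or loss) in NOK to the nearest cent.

Best loop NOK → SGD → USD → NOK:
NOK 4,593,000.00 ÷ 6.7722 (buy SGD at ask) = SGD 678,213.87
SGD 678,213.87 ÷ 1.3316 (buy USD at ask) = USD 509,322.53
USD 509,322.53 × 9.0736 (sell USD at bid) = NOK 4,621,388.86

Net profit: NOK 28,388.86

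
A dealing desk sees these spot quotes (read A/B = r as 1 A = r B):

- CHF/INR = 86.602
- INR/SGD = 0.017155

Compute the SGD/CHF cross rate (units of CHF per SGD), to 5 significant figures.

1 SGD ÷ 0.017155 = 58.292 INR
58.292 INR ÷ 86.602 = 0.673103 CHF

SGD/CHF = 0.67310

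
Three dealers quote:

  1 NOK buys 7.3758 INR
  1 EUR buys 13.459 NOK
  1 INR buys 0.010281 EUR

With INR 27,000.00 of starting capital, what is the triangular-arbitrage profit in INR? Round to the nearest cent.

Profitable loop is INR → EUR → NOK → INR:
INR 27,000.00 × 0.010281 = EUR 277.59
EUR 277.59 × 13.459 = NOK 3,736.04
NOK 3,736.04 × 7.3758 = INR 27,556.31
Profit = INR 27,556.31 − INR 27,000.00

Profit: INR 556.31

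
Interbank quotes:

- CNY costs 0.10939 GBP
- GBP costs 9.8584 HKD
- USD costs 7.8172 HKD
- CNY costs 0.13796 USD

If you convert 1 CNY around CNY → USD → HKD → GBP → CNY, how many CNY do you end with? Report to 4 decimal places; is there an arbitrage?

1.0000 (no arbitrage)

Around CNY → USD → HKD → GBP → CNY: 1 × 0.13796 × 7.8172 ÷ 9.8584 ÷ 0.10939 = 1.000047
Product ≈ 1 (deviation 0.005%, within rounding noise).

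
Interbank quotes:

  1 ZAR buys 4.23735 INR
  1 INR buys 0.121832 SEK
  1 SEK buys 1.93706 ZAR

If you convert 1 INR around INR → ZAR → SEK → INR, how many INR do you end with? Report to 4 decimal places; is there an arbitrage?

1.0000 (no arbitrage)

Around INR → ZAR → SEK → INR: 1 ÷ 4.23735 ÷ 1.93706 ÷ 0.121832 = 1.000003
Product ≈ 1 (deviation 0.000%, within rounding noise).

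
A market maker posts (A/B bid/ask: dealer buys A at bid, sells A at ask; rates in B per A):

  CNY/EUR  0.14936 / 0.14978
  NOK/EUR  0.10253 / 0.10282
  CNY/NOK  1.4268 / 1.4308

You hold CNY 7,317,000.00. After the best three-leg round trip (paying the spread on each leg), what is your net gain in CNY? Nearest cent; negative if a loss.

Best loop CNY → EUR → NOK → CNY:
CNY 7,317,000.00 × 0.14936 (sell CNY at bid) = EUR 1,092,867.12
EUR 1,092,867.12 ÷ 0.10282 (buy NOK at ask) = NOK 10,628,935.23
NOK 10,628,935.23 ÷ 1.4308 (buy CNY at ask) = CNY 7,428,665.94

Net profit: CNY 111,665.94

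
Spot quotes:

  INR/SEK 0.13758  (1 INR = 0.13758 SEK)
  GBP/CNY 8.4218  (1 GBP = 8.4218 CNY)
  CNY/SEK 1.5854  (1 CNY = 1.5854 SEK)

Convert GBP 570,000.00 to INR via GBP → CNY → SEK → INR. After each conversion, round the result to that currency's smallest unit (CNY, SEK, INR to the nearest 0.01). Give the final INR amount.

INR 55,317,599.80

GBP 570,000.00 × 8.4218 = CNY 4,800,426.00
CNY 4,800,426.00 × 1.5854 = SEK 7,610,595.38
SEK 7,610,595.38 ÷ 0.13758 = INR 55,317,599.80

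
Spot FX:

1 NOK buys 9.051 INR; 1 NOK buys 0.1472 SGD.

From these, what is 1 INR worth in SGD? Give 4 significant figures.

INR/SGD = 0.01626

1 INR ÷ 9.051 = 0.110485 NOK
0.110485 NOK × 0.1472 = 0.0162634 SGD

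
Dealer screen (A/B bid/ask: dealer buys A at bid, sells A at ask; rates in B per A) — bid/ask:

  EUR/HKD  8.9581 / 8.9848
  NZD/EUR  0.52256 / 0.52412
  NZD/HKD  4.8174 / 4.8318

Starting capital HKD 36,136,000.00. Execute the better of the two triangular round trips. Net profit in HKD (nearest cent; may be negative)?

Best loop HKD → EUR → NZD → HKD:
HKD 36,136,000.00 ÷ 8.9848 (buy EUR at ask) = EUR 4,021,903.66
EUR 4,021,903.66 ÷ 0.52412 (buy NZD at ask) = NZD 7,673,631.34
NZD 7,673,631.34 × 4.8174 (sell NZD at bid) = HKD 36,966,951.63

Net profit: HKD 830,951.63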